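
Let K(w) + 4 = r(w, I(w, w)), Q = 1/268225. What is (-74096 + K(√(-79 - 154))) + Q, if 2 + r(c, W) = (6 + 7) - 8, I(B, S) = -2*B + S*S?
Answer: -19874667824/268225 ≈ -74097.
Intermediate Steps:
Q = 1/268225 ≈ 3.7282e-6
I(B, S) = S² - 2*B (I(B, S) = -2*B + S² = S² - 2*B)
r(c, W) = 3 (r(c, W) = -2 + ((6 + 7) - 8) = -2 + (13 - 8) = -2 + 5 = 3)
K(w) = -1 (K(w) = -4 + 3 = -1)
(-74096 + K(√(-79 - 154))) + Q = (-74096 - 1) + 1/268225 = -74097 + 1/268225 = -19874667824/268225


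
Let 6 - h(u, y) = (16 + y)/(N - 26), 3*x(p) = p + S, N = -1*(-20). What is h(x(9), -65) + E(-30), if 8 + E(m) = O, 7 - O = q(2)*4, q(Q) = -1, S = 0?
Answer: 5/6 ≈ 0.83333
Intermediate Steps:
N = 20
x(p) = p/3 (x(p) = (p + 0)/3 = p/3)
O = 11 (O = 7 - (-1)*4 = 7 - 1*(-4) = 7 + 4 = 11)
E(m) = 3 (E(m) = -8 + 11 = 3)
h(u, y) = 26/3 + y/6 (h(u, y) = 6 - (16 + y)/(20 - 26) = 6 - (16 + y)/(-6) = 6 - (16 + y)*(-1)/6 = 6 - (-8/3 - y/6) = 6 + (8/3 + y/6) = 26/3 + y/6)
h(x(9), -65) + E(-30) = (26/3 + (1/6)*(-65)) + 3 = (26/3 - 65/6) + 3 = -13/6 + 3 = 5/6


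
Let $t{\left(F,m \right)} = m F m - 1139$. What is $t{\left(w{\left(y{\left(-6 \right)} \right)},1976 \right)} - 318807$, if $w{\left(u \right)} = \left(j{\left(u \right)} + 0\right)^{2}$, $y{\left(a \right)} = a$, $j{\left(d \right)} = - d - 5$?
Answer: $3584630$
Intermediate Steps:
$j{\left(d \right)} = -5 - d$
$w{\left(u \right)} = \left(-5 - u\right)^{2}$ ($w{\left(u \right)} = \left(\left(-5 - u\right) + 0\right)^{2} = \left(-5 - u\right)^{2}$)
$t{\left(F,m \right)} = -1139 + F m^{2}$ ($t{\left(F,m \right)} = F m m - 1139 = F m^{2} - 1139 = -1139 + F m^{2}$)
$t{\left(w{\left(y{\left(-6 \right)} \right)},1976 \right)} - 318807 = \left(-1139 + \left(5 - 6\right)^{2} \cdot 1976^{2}\right) - 318807 = \left(-1139 + \left(-1\right)^{2} \cdot 3904576\right) - 318807 = \left(-1139 + 1 \cdot 3904576\right) - 318807 = \left(-1139 + 3904576\right) - 318807 = 3903437 - 318807 = 3584630$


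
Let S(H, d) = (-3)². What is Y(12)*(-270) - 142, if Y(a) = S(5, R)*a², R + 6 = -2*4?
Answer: -350062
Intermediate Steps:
R = -14 (R = -6 - 2*4 = -6 - 8 = -14)
S(H, d) = 9
Y(a) = 9*a²
Y(12)*(-270) - 142 = (9*12²)*(-270) - 142 = (9*144)*(-270) - 142 = 1296*(-270) - 142 = -349920 - 142 = -350062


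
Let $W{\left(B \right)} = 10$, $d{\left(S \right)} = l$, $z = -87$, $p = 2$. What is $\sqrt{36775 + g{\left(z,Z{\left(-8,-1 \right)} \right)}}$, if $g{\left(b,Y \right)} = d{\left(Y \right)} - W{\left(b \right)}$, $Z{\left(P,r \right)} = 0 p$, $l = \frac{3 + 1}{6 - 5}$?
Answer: $\sqrt{36769} \approx 191.75$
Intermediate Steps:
$l = 4$ ($l = \frac{4}{1} = 4 \cdot 1 = 4$)
$Z{\left(P,r \right)} = 0$ ($Z{\left(P,r \right)} = 0 \cdot 2 = 0$)
$d{\left(S \right)} = 4$
$g{\left(b,Y \right)} = -6$ ($g{\left(b,Y \right)} = 4 - 10 = -6$)
$\sqrt{36775 + g{\left(z,Z{\left(-8,-1 \right)} \right)}} = \sqrt{36775 - 6} = \sqrt{36769}$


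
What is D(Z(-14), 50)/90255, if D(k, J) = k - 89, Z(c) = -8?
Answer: -97/90255 ≈ -0.0010747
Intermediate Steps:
D(k, J) = -89 + k
D(Z(-14), 50)/90255 = (-89 - 8)/90255 = -97*1/90255 = -97/90255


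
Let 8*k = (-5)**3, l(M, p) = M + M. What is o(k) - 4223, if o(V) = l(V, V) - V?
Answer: -33909/8 ≈ -4238.6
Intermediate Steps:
l(M, p) = 2*M
k = -125/8 (k = (1/8)*(-5)**3 = (1/8)*(-125) = -125/8 ≈ -15.625)
o(V) = V (o(V) = 2*V - V = V)
o(k) - 4223 = -125/8 - 4223 = -33909/8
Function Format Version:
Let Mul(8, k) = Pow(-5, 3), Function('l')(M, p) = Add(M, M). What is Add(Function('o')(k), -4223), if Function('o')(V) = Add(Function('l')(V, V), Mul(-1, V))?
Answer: Rational(-33909, 8) ≈ -4238.6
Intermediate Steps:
Function('l')(M, p) = Mul(2, M)
k = Rational(-125, 8) (k = Mul(Rational(1, 8), Pow(-5, 3)) = Mul(Rational(1, 8), -125) = Rational(-125, 8) ≈ -15.625)
Function('o')(V) = V (Function('o')(V) = Add(Mul(2, V), Mul(-1, V)) = V)
Add(Function('o')(k), -4223) = Add(Rational(-125, 8), -4223) = Rational(-33909, 8)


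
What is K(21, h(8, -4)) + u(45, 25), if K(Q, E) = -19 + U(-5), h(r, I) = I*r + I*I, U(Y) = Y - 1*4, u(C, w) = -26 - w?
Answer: -79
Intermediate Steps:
U(Y) = -4 + Y (U(Y) = Y - 4 = -4 + Y)
h(r, I) = I² + I*r (h(r, I) = I*r + I² = I² + I*r)
K(Q, E) = -28 (K(Q, E) = -19 + (-4 - 5) = -19 - 9 = -28)
K(21, h(8, -4)) + u(45, 25) = -28 + (-26 - 1*25) = -28 + (-26 - 25) = -28 - 51 = -79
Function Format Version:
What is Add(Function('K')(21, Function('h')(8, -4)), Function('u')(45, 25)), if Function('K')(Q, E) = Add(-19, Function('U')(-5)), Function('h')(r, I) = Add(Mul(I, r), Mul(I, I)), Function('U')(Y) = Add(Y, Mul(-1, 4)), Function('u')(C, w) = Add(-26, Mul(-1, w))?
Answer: -79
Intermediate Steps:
Function('U')(Y) = Add(-4, Y) (Function('U')(Y) = Add(Y, -4) = Add(-4, Y))
Function('h')(r, I) = Add(Pow(I, 2), Mul(I, r)) (Function('h')(r, I) = Add(Mul(I, r), Pow(I, 2)) = Add(Pow(I, 2), Mul(I, r)))
Function('K')(Q, E) = -28 (Function('K')(Q, E) = Add(-19, Add(-4, -5)) = Add(-19, -9) = -28)
Add(Function('K')(21, Function('h')(8, -4)), Function('u')(45, 25)) = Add(-28, Add(-26, Mul(-1, 25))) = Add(-28, Add(-26, -25)) = Add(-28, -51) = -79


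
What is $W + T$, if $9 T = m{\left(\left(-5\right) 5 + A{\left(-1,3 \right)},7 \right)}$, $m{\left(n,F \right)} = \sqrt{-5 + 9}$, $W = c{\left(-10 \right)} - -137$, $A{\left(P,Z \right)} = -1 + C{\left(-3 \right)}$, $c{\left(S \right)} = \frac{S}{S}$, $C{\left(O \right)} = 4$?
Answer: $\frac{1244}{9} \approx 138.22$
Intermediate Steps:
$c{\left(S \right)} = 1$
$A{\left(P,Z \right)} = 3$ ($A{\left(P,Z \right)} = -1 + 4 = 3$)
$W = 138$ ($W = 1 - -137 = 1 + 137 = 138$)
$m{\left(n,F \right)} = 2$ ($m{\left(n,F \right)} = \sqrt{4} = 2$)
$T = \frac{2}{9}$ ($T = \frac{1}{9} \cdot 2 = \frac{2}{9} \approx 0.22222$)
$W + T = 138 + \frac{2}{9} = \frac{1244}{9}$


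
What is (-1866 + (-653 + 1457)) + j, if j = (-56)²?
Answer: 2074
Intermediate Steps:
j = 3136
(-1866 + (-653 + 1457)) + j = (-1866 + (-653 + 1457)) + 3136 = (-1866 + 804) + 3136 = -1062 + 3136 = 2074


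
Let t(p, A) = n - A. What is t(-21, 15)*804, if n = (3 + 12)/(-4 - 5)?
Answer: -13400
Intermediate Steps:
n = -5/3 (n = 15/(-9) = 15*(-1/9) = -5/3 ≈ -1.6667)
t(p, A) = -5/3 - A
t(-21, 15)*804 = (-5/3 - 1*15)*804 = (-5/3 - 15)*804 = -50/3*804 = -13400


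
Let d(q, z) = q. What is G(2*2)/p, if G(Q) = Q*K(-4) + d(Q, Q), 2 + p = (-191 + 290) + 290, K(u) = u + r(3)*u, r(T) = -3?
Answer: 4/43 ≈ 0.093023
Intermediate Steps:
K(u) = -2*u (K(u) = u - 3*u = -2*u)
p = 387 (p = -2 + ((-191 + 290) + 290) = -2 + (99 + 290) = -2 + 389 = 387)
G(Q) = 9*Q (G(Q) = Q*(-2*(-4)) + Q = Q*8 + Q = 8*Q + Q = 9*Q)
G(2*2)/p = (9*(2*2))/387 = (9*4)*(1/387) = 36*(1/387) = 4/43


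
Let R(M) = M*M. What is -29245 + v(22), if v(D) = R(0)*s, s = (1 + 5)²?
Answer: -29245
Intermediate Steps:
R(M) = M²
s = 36 (s = 6² = 36)
v(D) = 0 (v(D) = 0²*36 = 0*36 = 0)
-29245 + v(22) = -29245 + 0 = -29245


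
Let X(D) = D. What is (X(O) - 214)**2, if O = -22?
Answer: 55696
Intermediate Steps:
(X(O) - 214)**2 = (-22 - 214)**2 = (-236)**2 = 55696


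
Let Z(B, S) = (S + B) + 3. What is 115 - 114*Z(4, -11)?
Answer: 571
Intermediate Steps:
Z(B, S) = 3 + B + S (Z(B, S) = (B + S) + 3 = 3 + B + S)
115 - 114*Z(4, -11) = 115 - 114*(3 + 4 - 11) = 115 - 114*(-4) = 115 + 456 = 571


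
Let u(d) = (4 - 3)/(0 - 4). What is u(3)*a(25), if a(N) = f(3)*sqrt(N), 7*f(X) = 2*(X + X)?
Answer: -15/7 ≈ -2.1429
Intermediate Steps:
f(X) = 4*X/7 (f(X) = (2*(X + X))/7 = (2*(2*X))/7 = (4*X)/7 = 4*X/7)
a(N) = 12*sqrt(N)/7 (a(N) = ((4/7)*3)*sqrt(N) = 12*sqrt(N)/7)
u(d) = -1/4 (u(d) = 1/(-4) = 1*(-1/4) = -1/4)
u(3)*a(25) = -3*sqrt(25)/7 = -3*5/7 = -1/4*60/7 = -15/7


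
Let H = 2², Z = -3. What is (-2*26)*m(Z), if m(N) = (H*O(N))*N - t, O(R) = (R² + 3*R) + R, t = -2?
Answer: -1976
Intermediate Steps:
H = 4
O(R) = R² + 4*R
m(N) = 2 + 4*N²*(4 + N) (m(N) = (4*(N*(4 + N)))*N - 1*(-2) = (4*N*(4 + N))*N + 2 = 4*N²*(4 + N) + 2 = 2 + 4*N²*(4 + N))
(-2*26)*m(Z) = (-2*26)*(2 + 4*(-3)²*(4 - 3)) = -52*(2 + 4*9*1) = -52*(2 + 36) = -52*38 = -1976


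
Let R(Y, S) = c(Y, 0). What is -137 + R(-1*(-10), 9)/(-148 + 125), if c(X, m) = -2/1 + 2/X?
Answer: -15746/115 ≈ -136.92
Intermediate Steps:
c(X, m) = -2 + 2/X (c(X, m) = -2*1 + 2/X = -2 + 2/X)
R(Y, S) = -2 + 2/Y
-137 + R(-1*(-10), 9)/(-148 + 125) = -137 + (-2 + 2/((-1*(-10))))/(-148 + 125) = -137 + (-2 + 2/10)/(-23) = -137 - (-2 + 2*(⅒))/23 = -137 - (-2 + ⅕)/23 = -137 - 1/23*(-9/5) = -137 + 9/115 = -15746/115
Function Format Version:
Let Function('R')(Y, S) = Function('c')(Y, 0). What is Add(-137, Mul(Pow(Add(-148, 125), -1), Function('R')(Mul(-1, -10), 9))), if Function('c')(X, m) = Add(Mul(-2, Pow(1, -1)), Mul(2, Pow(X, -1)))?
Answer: Rational(-15746, 115) ≈ -136.92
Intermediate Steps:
Function('c')(X, m) = Add(-2, Mul(2, Pow(X, -1))) (Function('c')(X, m) = Add(Mul(-2, 1), Mul(2, Pow(X, -1))) = Add(-2, Mul(2, Pow(X, -1))))
Function('R')(Y, S) = Add(-2, Mul(2, Pow(Y, -1)))
Add(-137, Mul(Pow(Add(-148, 125), -1), Function('R')(Mul(-1, -10), 9))) = Add(-137, Mul(Pow(Add(-148, 125), -1), Add(-2, Mul(2, Pow(Mul(-1, -10), -1))))) = Add(-137, Mul(Pow(-23, -1), Add(-2, Mul(2, Pow(10, -1))))) = Add(-137, Mul(Rational(-1, 23), Add(-2, Mul(2, Rational(1, 10))))) = Add(-137, Mul(Rational(-1, 23), Add(-2, Rational(1, 5)))) = Add(-137, Mul(Rational(-1, 23), Rational(-9, 5))) = Add(-137, Rational(9, 115)) = Rational(-15746, 115)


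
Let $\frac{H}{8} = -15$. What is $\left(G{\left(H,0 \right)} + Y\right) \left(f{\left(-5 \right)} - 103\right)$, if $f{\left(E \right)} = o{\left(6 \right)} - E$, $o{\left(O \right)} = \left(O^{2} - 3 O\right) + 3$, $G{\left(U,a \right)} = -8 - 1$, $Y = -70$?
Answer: $6083$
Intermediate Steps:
$H = -120$ ($H = 8 \left(-15\right) = -120$)
$G{\left(U,a \right)} = -9$ ($G{\left(U,a \right)} = -8 - 1 = -9$)
$o{\left(O \right)} = 3 + O^{2} - 3 O$
$f{\left(E \right)} = 21 - E$ ($f{\left(E \right)} = \left(3 + 6^{2} - 18\right) - E = \left(3 + 36 - 18\right) - E = 21 - E$)
$\left(G{\left(H,0 \right)} + Y\right) \left(f{\left(-5 \right)} - 103\right) = \left(-9 - 70\right) \left(\left(21 - -5\right) - 103\right) = - 79 \left(\left(21 + 5\right) - 103\right) = - 79 \left(26 - 103\right) = \left(-79\right) \left(-77\right) = 6083$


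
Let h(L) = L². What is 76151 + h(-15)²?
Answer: 126776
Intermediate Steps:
76151 + h(-15)² = 76151 + ((-15)²)² = 76151 + 225² = 76151 + 50625 = 126776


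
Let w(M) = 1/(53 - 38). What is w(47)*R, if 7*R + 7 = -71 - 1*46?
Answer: -124/105 ≈ -1.1810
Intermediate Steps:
w(M) = 1/15
R = -124/7 (R = -1 + (-71 - 1*46)/7 = -1 + (-71 - 46)/7 = -1 + (1/7)*(-117) = -1 - 117/7 = -124/7 ≈ -17.714)
w(47)*R = (1/15)*(-124/7) = -124/105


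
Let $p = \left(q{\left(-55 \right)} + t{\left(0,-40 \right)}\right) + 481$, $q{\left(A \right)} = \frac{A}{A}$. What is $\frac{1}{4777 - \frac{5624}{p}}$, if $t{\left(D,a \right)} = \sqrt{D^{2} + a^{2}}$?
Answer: $\frac{261}{1243985} \approx 0.00020981$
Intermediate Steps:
$q{\left(A \right)} = 1$
$p = 522$ ($p = \left(1 + \sqrt{0^{2} + \left(-40\right)^{2}}\right) + 481 = \left(1 + \sqrt{0 + 1600}\right) + 481 = \left(1 + \sqrt{1600}\right) + 481 = \left(1 + 40\right) + 481 = 41 + 481 = 522$)
$\frac{1}{4777 - \frac{5624}{p}} = \frac{1}{4777 - \frac{5624}{522}} = \frac{1}{4777 - \frac{2812}{261}} = \frac{1}{\frac{1243985}{261}} = \frac{261}{1243985}$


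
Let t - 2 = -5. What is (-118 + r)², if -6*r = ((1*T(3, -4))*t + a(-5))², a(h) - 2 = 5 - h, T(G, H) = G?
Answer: 57121/4 ≈ 14280.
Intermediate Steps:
a(h) = 7 - h (a(h) = 2 + (5 - h) = 7 - h)
t = -3 (t = 2 - 5 = -3)
r = -3/2 (r = -((1*3)*(-3) + (7 - 1*(-5)))²/6 = -(3*(-3) + (7 + 5))²/6 = -(-9 + 12)²/6 = -⅙*3² = -⅙*9 = -3/2 ≈ -1.5000)
(-118 + r)² = (-118 - 3/2)² = (-239/2)² = 57121/4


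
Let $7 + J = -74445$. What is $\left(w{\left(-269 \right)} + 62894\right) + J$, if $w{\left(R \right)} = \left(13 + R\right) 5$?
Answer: $-12838$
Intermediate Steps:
$J = -74452$ ($J = -7 - 74445 = -74452$)
$w{\left(R \right)} = 65 + 5 R$
$\left(w{\left(-269 \right)} + 62894\right) + J = \left(\left(65 + 5 \left(-269\right)\right) + 62894\right) - 74452 = \left(\left(65 - 1345\right) + 62894\right) - 74452 = \left(-1280 + 62894\right) - 74452 = 61614 - 74452 = -12838$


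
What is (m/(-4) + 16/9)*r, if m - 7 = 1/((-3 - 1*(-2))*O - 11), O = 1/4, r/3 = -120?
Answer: -18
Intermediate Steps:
r = -360 (r = 3*(-120) = -360)
O = ¼ ≈ 0.25000
m = 311/45 (m = 7 + 1/((-3 - 1*(-2))*(¼) - 11) = 7 + 1/((-3 + 2)*(¼) - 11) = 7 + 1/(-1*¼ - 11) = 7 + 1/(-¼ - 11) = 7 + 1/(-45/4) = 7 - 4/45 = 311/45 ≈ 6.9111)
(m/(-4) + 16/9)*r = ((311/45)/(-4) + 16/9)*(-360) = ((311/45)*(-¼) + 16*(⅑))*(-360) = (-311/180 + 16/9)*(-360) = (1/20)*(-360) = -18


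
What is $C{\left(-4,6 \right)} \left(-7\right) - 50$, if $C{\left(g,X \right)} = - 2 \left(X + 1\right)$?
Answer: $48$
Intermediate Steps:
$C{\left(g,X \right)} = -2 - 2 X$ ($C{\left(g,X \right)} = - 2 \left(1 + X\right) = -2 - 2 X$)
$C{\left(-4,6 \right)} \left(-7\right) - 50 = \left(-2 - 12\right) \left(-7\right) - 50 = \left(-14\right) \left(-7\right) - 50 = 98 - 50 = 48$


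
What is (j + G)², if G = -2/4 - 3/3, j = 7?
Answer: 121/4 ≈ 30.250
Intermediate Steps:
G = -3/2 (G = -2*¼ - 3*⅓ = -½ - 1 = -3/2 ≈ -1.5000)
(j + G)² = (7 - 3/2)² = (11/2)² = 121/4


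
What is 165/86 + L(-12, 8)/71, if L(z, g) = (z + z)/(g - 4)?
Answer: 11199/6106 ≈ 1.8341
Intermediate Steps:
L(z, g) = 2*z/(-4 + g) (L(z, g) = (2*z)/(-4 + g) = 2*z/(-4 + g))
165/86 + L(-12, 8)/71 = 165/86 + (2*(-12)/(-4 + 8))/71 = 165*(1/86) + (2*(-12)/4)*(1/71) = 165/86 + (2*(-12)*(¼))*(1/71) = 165/86 - 6*1/71 = 165/86 - 6/71 = 11199/6106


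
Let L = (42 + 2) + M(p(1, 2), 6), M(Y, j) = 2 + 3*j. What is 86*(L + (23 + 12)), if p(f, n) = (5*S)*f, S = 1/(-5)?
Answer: 8514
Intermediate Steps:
S = -⅕ ≈ -0.20000
p(f, n) = -f (p(f, n) = (5*(-⅕))*f = -f)
L = 64 (L = (42 + 2) + (2 + 3*6) = 44 + (2 + 18) = 44 + 20 = 64)
86*(L + (23 + 12)) = 86*(64 + (23 + 12)) = 86*(64 + 35) = 86*99 = 8514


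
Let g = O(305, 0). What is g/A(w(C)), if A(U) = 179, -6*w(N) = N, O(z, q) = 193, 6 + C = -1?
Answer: 193/179 ≈ 1.0782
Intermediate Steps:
C = -7 (C = -6 - 1 = -7)
w(N) = -N/6
g = 193
g/A(w(C)) = 193/179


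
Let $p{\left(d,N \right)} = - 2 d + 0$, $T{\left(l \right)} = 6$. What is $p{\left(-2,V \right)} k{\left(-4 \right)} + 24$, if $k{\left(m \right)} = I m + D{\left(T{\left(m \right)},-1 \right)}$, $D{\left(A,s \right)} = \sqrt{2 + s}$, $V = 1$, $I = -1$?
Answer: $44$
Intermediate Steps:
$p{\left(d,N \right)} = - 2 d$
$k{\left(m \right)} = 1 - m$ ($k{\left(m \right)} = - m + \sqrt{2 - 1} = - m + \sqrt{1} = - m + 1 = 1 - m$)
$p{\left(-2,V \right)} k{\left(-4 \right)} + 24 = \left(-2\right) \left(-2\right) \left(1 - -4\right) + 24 = 4 \left(1 + 4\right) + 24 = 4 \cdot 5 + 24 = 20 + 24 = 44$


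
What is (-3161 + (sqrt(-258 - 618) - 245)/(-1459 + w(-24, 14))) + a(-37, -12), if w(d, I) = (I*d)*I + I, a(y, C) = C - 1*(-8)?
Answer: -19461340/6149 - 2*I*sqrt(219)/6149 ≈ -3165.0 - 0.0048134*I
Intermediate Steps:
a(y, C) = 8 + C (a(y, C) = C + 8 = 8 + C)
w(d, I) = I + d*I**2 (w(d, I) = d*I**2 + I = I + d*I**2)
(-3161 + (sqrt(-258 - 618) - 245)/(-1459 + w(-24, 14))) + a(-37, -12) = (-3161 + (sqrt(-258 - 618) - 245)/(-1459 + 14*(1 + 14*(-24)))) + (8 - 12) = (-3161 + (sqrt(-876) - 245)/(-1459 + 14*(1 - 336))) - 4 = (-3161 + (2*I*sqrt(219) - 245)/(-1459 + 14*(-335))) - 4 = (-3161 + (-245 + 2*I*sqrt(219))/(-1459 - 4690)) - 4 = (-3161 + (-245 + 2*I*sqrt(219))/(-6149)) - 4 = (-3161 + (-245 + 2*I*sqrt(219))*(-1/6149)) - 4 = (-3161 + (245/6149 - 2*I*sqrt(219)/6149)) - 4 = (-19436744/6149 - 2*I*sqrt(219)/6149) - 4 = -19461340/6149 - 2*I*sqrt(219)/6149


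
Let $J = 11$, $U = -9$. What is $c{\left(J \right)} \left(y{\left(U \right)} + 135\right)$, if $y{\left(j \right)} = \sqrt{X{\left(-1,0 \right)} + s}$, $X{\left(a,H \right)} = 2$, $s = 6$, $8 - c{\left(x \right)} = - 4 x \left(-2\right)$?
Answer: $-10800 - 160 \sqrt{2} \approx -11026.0$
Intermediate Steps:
$c{\left(x \right)} = 8 - 8 x$ ($c{\left(x \right)} = 8 - - 4 x \left(-2\right) = 8 - 8 x$)
$y{\left(j \right)} = 2 \sqrt{2}$ ($y{\left(j \right)} = \sqrt{2 + 6} = \sqrt{8} = 2 \sqrt{2}$)
$c{\left(J \right)} \left(y{\left(U \right)} + 135\right) = \left(8 - 88\right) \left(2 \sqrt{2} + 135\right) = \left(8 - 88\right) \left(135 + 2 \sqrt{2}\right) = - 80 \left(135 + 2 \sqrt{2}\right) = -10800 - 160 \sqrt{2}$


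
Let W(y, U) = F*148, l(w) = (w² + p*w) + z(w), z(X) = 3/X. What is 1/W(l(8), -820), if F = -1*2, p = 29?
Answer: -1/296 ≈ -0.0033784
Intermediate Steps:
F = -2
l(w) = w² + 3/w + 29*w (l(w) = (w² + 29*w) + 3/w = w² + 3/w + 29*w)
W(y, U) = -296 (W(y, U) = -2*148 = -296)
1/W(l(8), -820) = 1/(-296) = -1/296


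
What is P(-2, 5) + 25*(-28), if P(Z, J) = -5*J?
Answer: -725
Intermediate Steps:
P(-2, 5) + 25*(-28) = -5*5 + 25*(-28) = -25 - 700 = -725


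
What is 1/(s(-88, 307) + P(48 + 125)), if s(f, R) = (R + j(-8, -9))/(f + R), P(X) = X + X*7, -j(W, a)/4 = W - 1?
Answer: 219/303439 ≈ 0.00072173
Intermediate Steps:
j(W, a) = 4 - 4*W (j(W, a) = -4*(W - 1) = -4*(-1 + W) = 4 - 4*W)
P(X) = 8*X (P(X) = X + 7*X = 8*X)
s(f, R) = (36 + R)/(R + f) (s(f, R) = (R + (4 - 4*(-8)))/(f + R) = (R + (4 + 32))/(R + f) = (R + 36)/(R + f) = (36 + R)/(R + f))
1/(s(-88, 307) + P(48 + 125)) = 1/((36 + 307)/(307 - 88) + 8*(48 + 125)) = 1/(343/219 + 8*173) = 1/((1/219)*343 + 1384) = 1/(343/219 + 1384) = 1/(303439/219) = 219/303439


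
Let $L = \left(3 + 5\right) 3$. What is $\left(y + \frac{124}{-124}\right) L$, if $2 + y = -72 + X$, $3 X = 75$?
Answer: $-1200$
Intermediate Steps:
$X = 25$ ($X = \frac{1}{3} \cdot 75 = 25$)
$L = 24$ ($L = 8 \cdot 3 = 24$)
$y = -49$ ($y = -2 + \left(-72 + 25\right) = -2 - 47 = -49$)
$\left(y + \frac{124}{-124}\right) L = \left(-49 + \frac{124}{-124}\right) 24 = \left(-49 + 124 \left(- \frac{1}{124}\right)\right) 24 = \left(-49 - 1\right) 24 = \left(-50\right) 24 = -1200$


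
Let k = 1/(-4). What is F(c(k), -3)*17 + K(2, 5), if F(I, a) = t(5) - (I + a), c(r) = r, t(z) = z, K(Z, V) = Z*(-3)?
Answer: 537/4 ≈ 134.25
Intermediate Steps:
K(Z, V) = -3*Z
k = -¼ ≈ -0.25000
F(I, a) = 5 - I - a (F(I, a) = 5 - (I + a) = 5 + (-I - a) = 5 - I - a)
F(c(k), -3)*17 + K(2, 5) = (5 - 1*(-¼) - 1*(-3))*17 - 3*2 = (5 + ¼ + 3)*17 - 6 = (33/4)*17 - 6 = 561/4 - 6 = 537/4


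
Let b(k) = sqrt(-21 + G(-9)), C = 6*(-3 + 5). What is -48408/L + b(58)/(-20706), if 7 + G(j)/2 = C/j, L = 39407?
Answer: -48408/39407 - I*sqrt(339)/62118 ≈ -1.2284 - 0.0002964*I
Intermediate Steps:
C = 12 (C = 6*2 = 12)
G(j) = -14 + 24/j (G(j) = -14 + 2*(12/j) = -14 + 24/j)
b(k) = I*sqrt(339)/3 (b(k) = sqrt(-21 + (-14 + 24/(-9))) = sqrt(-21 + (-14 + 24*(-1/9))) = sqrt(-21 + (-14 - 8/3)) = sqrt(-21 - 50/3) = sqrt(-113/3) = I*sqrt(339)/3)
-48408/L + b(58)/(-20706) = -48408/39407 + (I*sqrt(339)/3)/(-20706) = -48408*1/39407 + (I*sqrt(339)/3)*(-1/20706) = -48408/39407 - I*sqrt(339)/62118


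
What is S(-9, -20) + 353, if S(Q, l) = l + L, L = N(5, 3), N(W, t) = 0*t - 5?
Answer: 328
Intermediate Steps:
N(W, t) = -5 (N(W, t) = 0 - 5 = -5)
L = -5
S(Q, l) = -5 + l (S(Q, l) = l - 5 = -5 + l)
S(-9, -20) + 353 = (-5 - 20) + 353 = -25 + 353 = 328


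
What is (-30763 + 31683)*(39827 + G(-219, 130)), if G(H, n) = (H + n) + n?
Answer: 36678560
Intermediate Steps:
G(H, n) = H + 2*n
(-30763 + 31683)*(39827 + G(-219, 130)) = (-30763 + 31683)*(39827 + (-219 + 2*130)) = 920*(39827 + (-219 + 260)) = 920*(39827 + 41) = 920*39868 = 36678560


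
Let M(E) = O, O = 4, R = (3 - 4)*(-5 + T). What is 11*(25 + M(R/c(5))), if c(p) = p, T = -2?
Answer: 319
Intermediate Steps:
R = 7 (R = (3 - 4)*(-5 - 2) = -1*(-7) = 7)
M(E) = 4
11*(25 + M(R/c(5))) = 11*(25 + 4) = 11*29 = 319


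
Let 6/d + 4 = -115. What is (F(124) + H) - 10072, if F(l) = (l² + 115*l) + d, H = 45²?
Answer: 2569085/119 ≈ 21589.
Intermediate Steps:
H = 2025
d = -6/119 (d = 6/(-4 - 115) = 6/(-119) = 6*(-1/119) = -6/119 ≈ -0.050420)
F(l) = -6/119 + l² + 115*l (F(l) = (l² + 115*l) - 6/119 = -6/119 + l² + 115*l)
(F(124) + H) - 10072 = ((-6/119 + 124² + 115*124) + 2025) - 10072 = ((-6/119 + 15376 + 14260) + 2025) - 10072 = (3526678/119 + 2025) - 10072 = 3767653/119 - 10072 = 2569085/119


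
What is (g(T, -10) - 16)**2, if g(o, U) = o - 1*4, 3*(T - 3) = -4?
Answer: 3025/9 ≈ 336.11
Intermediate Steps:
T = 5/3 (T = 3 + (1/3)*(-4) = 3 - 4/3 = 5/3 ≈ 1.6667)
g(o, U) = -4 + o (g(o, U) = o - 4 = -4 + o)
(g(T, -10) - 16)**2 = ((-4 + 5/3) - 16)**2 = (-7/3 - 16)**2 = (-55/3)**2 = 3025/9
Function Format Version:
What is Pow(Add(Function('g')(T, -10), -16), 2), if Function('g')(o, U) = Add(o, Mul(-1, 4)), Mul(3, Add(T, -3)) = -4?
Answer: Rational(3025, 9) ≈ 336.11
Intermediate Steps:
T = Rational(5, 3) (T = Add(3, Mul(Rational(1, 3), -4)) = Add(3, Rational(-4, 3)) = Rational(5, 3) ≈ 1.6667)
Function('g')(o, U) = Add(-4, o) (Function('g')(o, U) = Add(o, -4) = Add(-4, o))
Pow(Add(Function('g')(T, -10), -16), 2) = Pow(Add(Add(-4, Rational(5, 3)), -16), 2) = Pow(Add(Rational(-7, 3), -16), 2) = Pow(Rational(-55, 3), 2) = Rational(3025, 9)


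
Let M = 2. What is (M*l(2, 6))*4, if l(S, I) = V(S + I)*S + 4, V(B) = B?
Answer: 160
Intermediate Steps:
l(S, I) = 4 + S*(I + S) (l(S, I) = (S + I)*S + 4 = (I + S)*S + 4 = S*(I + S) + 4 = 4 + S*(I + S))
(M*l(2, 6))*4 = (2*(4 + 2*(6 + 2)))*4 = (2*(4 + 2*8))*4 = (2*(4 + 16))*4 = (2*20)*4 = 40*4 = 160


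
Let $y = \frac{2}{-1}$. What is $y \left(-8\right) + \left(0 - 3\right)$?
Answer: $13$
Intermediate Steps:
$y = -2$ ($y = 2 \left(-1\right) = -2$)
$y \left(-8\right) + \left(0 - 3\right) = \left(-2\right) \left(-8\right) + \left(0 - 3\right) = 16 + \left(0 - 3\right) = 16 - 3 = 13$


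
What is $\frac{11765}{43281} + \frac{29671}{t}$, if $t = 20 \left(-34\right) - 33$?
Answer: $- \frac{1275802106}{30859353} \approx -41.342$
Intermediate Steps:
$t = -713$ ($t = -680 - 33 = -713$)
$\frac{11765}{43281} + \frac{29671}{t} = \frac{11765}{43281} + \frac{29671}{-713} = 11765 \cdot \frac{1}{43281} + 29671 \left(- \frac{1}{713}\right) = \frac{11765}{43281} - \frac{29671}{713} = - \frac{1275802106}{30859353}$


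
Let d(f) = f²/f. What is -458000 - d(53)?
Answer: -458053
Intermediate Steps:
d(f) = f
-458000 - d(53) = -458000 - 1*53 = -458000 - 53 = -458053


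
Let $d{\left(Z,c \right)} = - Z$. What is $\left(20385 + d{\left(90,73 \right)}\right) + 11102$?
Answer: $31397$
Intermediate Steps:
$\left(20385 + d{\left(90,73 \right)}\right) + 11102 = \left(20385 - 90\right) + 11102 = 20295 + 11102 = 31397$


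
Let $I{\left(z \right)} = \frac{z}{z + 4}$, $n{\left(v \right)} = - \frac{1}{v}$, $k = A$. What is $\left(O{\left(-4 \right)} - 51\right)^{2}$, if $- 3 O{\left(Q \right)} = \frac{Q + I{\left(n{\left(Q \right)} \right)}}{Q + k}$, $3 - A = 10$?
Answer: $\frac{822427684}{314721} \approx 2613.2$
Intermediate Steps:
$A = -7$ ($A = 3 - 10 = -7$)
$k = -7$
$I{\left(z \right)} = \frac{z}{4 + z}$
$O{\left(Q \right)} = - \frac{Q - \frac{1}{Q \left(4 - \frac{1}{Q}\right)}}{3 \left(-7 + Q\right)}$ ($O{\left(Q \right)} = - \frac{\left(Q + \frac{\left(-1\right) \frac{1}{Q}}{4 - \frac{1}{Q}}\right) \frac{1}{Q - 7}}{3} = - \frac{\left(Q - \frac{1}{Q \left(4 - \frac{1}{Q}\right)}\right) \frac{1}{-7 + Q}}{3} = - \frac{\frac{1}{-7 + Q} \left(Q - \frac{1}{Q \left(4 - \frac{1}{Q}\right)}\right)}{3} = - \frac{Q - \frac{1}{Q \left(4 - \frac{1}{Q}\right)}}{3 \left(-7 + Q\right)}$)
$\left(O{\left(-4 \right)} - 51\right)^{2} = \left(\frac{1 - - 4 \left(-1 + 4 \left(-4\right)\right)}{3 \left(-1 + 4 \left(-4\right)\right) \left(-7 - 4\right)} - 51\right)^{2} = \left(\frac{1 - - 4 \left(-1 - 16\right)}{3 \left(-1 - 16\right) \left(-11\right)} - 51\right)^{2} = \left(\frac{1}{3} \frac{1}{-17} \left(- \frac{1}{11}\right) \left(1 - \left(-4\right) \left(-17\right)\right) - 51\right)^{2} = \left(\frac{1}{3} \left(- \frac{1}{17}\right) \left(- \frac{1}{11}\right) \left(1 - 68\right) - 51\right)^{2} = \left(\frac{1}{3} \left(- \frac{1}{17}\right) \left(- \frac{1}{11}\right) \left(-67\right) - 51\right)^{2} = \left(- \frac{67}{561} - 51\right)^{2} = \left(- \frac{28678}{561}\right)^{2} = \frac{822427684}{314721}$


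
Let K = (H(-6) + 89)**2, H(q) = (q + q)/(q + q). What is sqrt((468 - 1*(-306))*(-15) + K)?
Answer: 3*I*sqrt(390) ≈ 59.245*I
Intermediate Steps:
H(q) = 1 (H(q) = (2*q)/((2*q)) = (2*q)*(1/(2*q)) = 1)
K = 8100 (K = (1 + 89)**2 = 90**2 = 8100)
sqrt((468 - 1*(-306))*(-15) + K) = sqrt((468 - 1*(-306))*(-15) + 8100) = sqrt((468 + 306)*(-15) + 8100) = sqrt(774*(-15) + 8100) = sqrt(-11610 + 8100) = sqrt(-3510) = 3*I*sqrt(390)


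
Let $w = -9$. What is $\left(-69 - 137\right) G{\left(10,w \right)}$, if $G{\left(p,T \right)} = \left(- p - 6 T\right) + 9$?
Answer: $-10918$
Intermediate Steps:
$G{\left(p,T \right)} = 9 - p - 6 T$
$\left(-69 - 137\right) G{\left(10,w \right)} = \left(-69 - 137\right) \left(9 - 10 - -54\right) = - 206 \left(9 - 10 + 54\right) = \left(-206\right) 53 = -10918$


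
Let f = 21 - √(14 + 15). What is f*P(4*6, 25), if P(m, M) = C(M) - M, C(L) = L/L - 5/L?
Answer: -2541/5 + 121*√29/5 ≈ -377.88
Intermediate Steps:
C(L) = 1 - 5/L
P(m, M) = -M + (-5 + M)/M (P(m, M) = (-5 + M)/M - M = -M + (-5 + M)/M)
f = 21 - √29 ≈ 15.615
f*P(4*6, 25) = (21 - √29)*(1 - 1*25 - 5/25) = (21 - √29)*(1 - 25 - 5*1/25) = (21 - √29)*(1 - 25 - ⅕) = (21 - √29)*(-121/5) = -2541/5 + 121*√29/5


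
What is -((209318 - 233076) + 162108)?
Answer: -138350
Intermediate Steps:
-((209318 - 233076) + 162108) = -(-23758 + 162108) = -1*138350 = -138350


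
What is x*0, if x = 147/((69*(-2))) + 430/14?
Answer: 0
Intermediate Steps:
x = 9547/322 (x = 147/(-138) + 430*(1/14) = 147*(-1/138) + 215/7 = -49/46 + 215/7 = 9547/322 ≈ 29.649)
x*0 = (9547/322)*0 = 0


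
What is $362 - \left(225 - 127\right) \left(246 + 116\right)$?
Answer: $-35114$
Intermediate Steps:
$362 - \left(225 - 127\right) \left(246 + 116\right) = 362 - 98 \cdot 362 = 362 - 35476 = -35114$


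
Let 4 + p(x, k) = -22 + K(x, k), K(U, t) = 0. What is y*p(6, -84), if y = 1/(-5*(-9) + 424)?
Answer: -26/469 ≈ -0.055437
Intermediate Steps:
p(x, k) = -26 (p(x, k) = -4 + (-22 + 0) = -4 - 22 = -26)
y = 1/469 (y = 1/(45 + 424) = 1/469 ≈ 0.0021322)
y*p(6, -84) = (1/469)*(-26) = -26/469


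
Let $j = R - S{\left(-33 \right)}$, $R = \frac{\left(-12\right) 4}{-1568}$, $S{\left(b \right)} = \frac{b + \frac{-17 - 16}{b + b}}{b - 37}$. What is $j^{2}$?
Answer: $\frac{7225}{38416} \approx 0.18807$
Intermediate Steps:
$S{\left(b \right)} = \frac{b - \frac{33}{2 b}}{-37 + b}$
$R = \frac{3}{98}$ ($R = \left(-48\right) \left(- \frac{1}{1568}\right) = \frac{3}{98} \approx 0.030612$)
$j = - \frac{85}{196}$ ($j = \frac{3}{98} - \frac{- \frac{33}{2} + \left(-33\right)^{2}}{\left(-33\right) \left(-37 - 33\right)} = \frac{3}{98} - - \frac{- \frac{33}{2} + 1089}{33 \left(-70\right)} = \frac{3}{98} - \left(- \frac{1}{33}\right) \left(- \frac{1}{70}\right) \frac{2145}{2} = \frac{3}{98} - \frac{13}{28} = - \frac{85}{196} \approx -0.43367$)
$j^{2} = \left(- \frac{85}{196}\right)^{2} = \frac{7225}{38416}$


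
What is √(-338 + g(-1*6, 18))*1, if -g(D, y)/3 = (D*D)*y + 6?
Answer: 10*I*√23 ≈ 47.958*I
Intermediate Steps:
g(D, y) = -18 - 3*y*D² (g(D, y) = -3*((D*D)*y + 6) = -3*(D²*y + 6) = -3*(y*D² + 6) = -3*(6 + y*D²) = -18 - 3*y*D²)
√(-338 + g(-1*6, 18))*1 = √(-338 + (-18 - 3*18*(-1*6)²))*1 = √(-338 + (-18 - 3*18*(-6)²))*1 = √(-338 + (-18 - 3*18*36))*1 = √(-338 + (-18 - 1944))*1 = √(-338 - 1962)*1 = √(-2300)*1 = (10*I*√23)*1 = 10*I*√23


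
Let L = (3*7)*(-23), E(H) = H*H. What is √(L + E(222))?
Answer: √48801 ≈ 220.91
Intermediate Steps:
E(H) = H²
L = -483 (L = 21*(-23) = -483)
√(L + E(222)) = √(-483 + 222²) = √(-483 + 49284) = √48801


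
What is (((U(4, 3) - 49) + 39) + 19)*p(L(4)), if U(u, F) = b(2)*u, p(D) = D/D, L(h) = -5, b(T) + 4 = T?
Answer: 1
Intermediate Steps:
b(T) = -4 + T
p(D) = 1
U(u, F) = -2*u (U(u, F) = (-4 + 2)*u = -2*u)
(((U(4, 3) - 49) + 39) + 19)*p(L(4)) = (((-2*4 - 49) + 39) + 19)*1 = (((-8 - 49) + 39) + 19)*1 = ((-57 + 39) + 19)*1 = (-18 + 19)*1 = 1*1 = 1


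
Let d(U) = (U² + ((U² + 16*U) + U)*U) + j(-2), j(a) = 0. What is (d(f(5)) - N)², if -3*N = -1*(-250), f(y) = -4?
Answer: 850084/9 ≈ 94454.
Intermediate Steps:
N = -250/3 (N = -(-1)*(-250)/3 = -⅓*250 = -250/3 ≈ -83.333)
d(U) = U² + U*(U² + 17*U) (d(U) = (U² + ((U² + 16*U) + U)*U) + 0 = (U² + (U² + 17*U)*U) + 0 = (U² + U*(U² + 17*U)) + 0 = U² + U*(U² + 17*U))
(d(f(5)) - N)² = ((-4)²*(18 - 4) - 1*(-250/3))² = (16*14 + 250/3)² = (224 + 250/3)² = (922/3)² = 850084/9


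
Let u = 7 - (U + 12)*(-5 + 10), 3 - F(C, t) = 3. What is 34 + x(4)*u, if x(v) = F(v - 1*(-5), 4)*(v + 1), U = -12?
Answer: 34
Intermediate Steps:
F(C, t) = 0 (F(C, t) = 3 - 1*3 = 3 - 3 = 0)
x(v) = 0 (x(v) = 0*(v + 1) = 0*(1 + v) = 0)
u = 7 (u = 7 - (-12 + 12)*(-5 + 10) = 7 - 0*5 = 7 - 1*0 = 7 + 0 = 7)
34 + x(4)*u = 34 + 0*7 = 34 + 0 = 34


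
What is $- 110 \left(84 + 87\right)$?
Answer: $-18810$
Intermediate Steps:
$- 110 \left(84 + 87\right) = \left(-110\right) 171 = -18810$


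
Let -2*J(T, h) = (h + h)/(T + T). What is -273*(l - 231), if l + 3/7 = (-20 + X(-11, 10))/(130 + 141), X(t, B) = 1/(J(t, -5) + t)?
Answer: 325418022/5149 ≈ 63200.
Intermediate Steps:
J(T, h) = -h/(2*T) (J(T, h) = -(h + h)/(2*(T + T)) = -2*h/(2*(2*T)) = -2*h*1/(2*T)/2 = -h/(2*T))
X(t, B) = 1/(t + 5/(2*t)) (X(t, B) = 1/(-1/2*(-5)/t + t) = 1/(5/(2*t) + t) = 1/(t + 5/(2*t)))
l = -235545/468559 (l = -3/7 + (-20 + 2*(-11)/(5 + 2*(-11)**2))/(130 + 141) = -3/7 + (-20 + 2*(-11)/(5 + 2*121))/271 = -3/7 + (-20 + 2*(-11)/(5 + 242))*(1/271) = -3/7 + (-20 + 2*(-11)/247)*(1/271) = -3/7 + (-20 + 2*(-11)*(1/247))*(1/271) = -3/7 + (-20 - 22/247)*(1/271) = -3/7 - 4962/247*1/271 = -3/7 - 4962/66937 = -235545/468559 ≈ -0.50270)
-273*(l - 231) = -273*(-235545/468559 - 231) = -273*(-108472674/468559) = 325418022/5149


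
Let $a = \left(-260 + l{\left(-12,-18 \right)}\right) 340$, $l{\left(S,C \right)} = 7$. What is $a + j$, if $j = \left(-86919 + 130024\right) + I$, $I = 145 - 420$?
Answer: $-43190$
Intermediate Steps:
$I = -275$ ($I = 145 - 420 = -275$)
$a = -86020$ ($a = \left(-260 + 7\right) 340 = \left(-253\right) 340 = -86020$)
$j = 42830$ ($j = \left(-86919 + 130024\right) - 275 = 43105 - 275 = 42830$)
$a + j = -86020 + 42830 = -43190$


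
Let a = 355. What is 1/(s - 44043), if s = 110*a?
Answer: -1/4993 ≈ -0.00020028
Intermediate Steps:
s = 39050 (s = 110*355 = 39050)
1/(s - 44043) = 1/(39050 - 44043) = 1/(-4993) = -1/4993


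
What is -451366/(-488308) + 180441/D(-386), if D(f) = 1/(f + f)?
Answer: -34010762331925/244154 ≈ -1.3930e+8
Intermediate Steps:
D(f) = 1/(2*f)
-451366/(-488308) + 180441/D(-386) = -451366/(-488308) + 180441/(((1/2)/(-386))) = -451366*(-1/488308) + 180441/(((1/2)*(-1/386))) = 225683/244154 + 180441/(-1/772) = 225683/244154 + 180441*(-772) = 225683/244154 - 139300452 = -34010762331925/244154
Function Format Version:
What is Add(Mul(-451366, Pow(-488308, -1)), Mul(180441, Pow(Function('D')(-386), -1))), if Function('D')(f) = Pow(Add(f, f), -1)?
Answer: Rational(-34010762331925, 244154) ≈ -1.3930e+8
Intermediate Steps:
Function('D')(f) = Mul(Rational(1, 2), Pow(f, -1)) (Function('D')(f) = Pow(Mul(2, f), -1) = Mul(Rational(1, 2), Pow(f, -1)))
Add(Mul(-451366, Pow(-488308, -1)), Mul(180441, Pow(Function('D')(-386), -1))) = Add(Mul(-451366, Pow(-488308, -1)), Mul(180441, Pow(Mul(Rational(1, 2), Pow(-386, -1)), -1))) = Add(Mul(-451366, Rational(-1, 488308)), Mul(180441, Pow(Mul(Rational(1, 2), Rational(-1, 386)), -1))) = Add(Rational(225683, 244154), Mul(180441, Pow(Rational(-1, 772), -1))) = Add(Rational(225683, 244154), Mul(180441, -772)) = Add(Rational(225683, 244154), -139300452) = Rational(-34010762331925, 244154)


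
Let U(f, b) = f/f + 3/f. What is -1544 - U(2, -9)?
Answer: -3093/2 ≈ -1546.5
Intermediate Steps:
U(f, b) = 1 + 3/f
-1544 - U(2, -9) = -1544 - (3 + 2)/2 = -1544 - 5/2 = -3093/2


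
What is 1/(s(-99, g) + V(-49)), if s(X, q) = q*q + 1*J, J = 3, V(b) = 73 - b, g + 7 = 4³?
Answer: 1/3374 ≈ 0.00029638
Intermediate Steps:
g = 57 (g = -7 + 4³ = -7 + 64 = 57)
s(X, q) = 3 + q² (s(X, q) = q*q + 1*3 = q² + 3 = 3 + q²)
1/(s(-99, g) + V(-49)) = 1/((3 + 57²) + (73 - 1*(-49))) = 1/((3 + 3249) + (73 + 49)) = 1/(3252 + 122) = 1/3374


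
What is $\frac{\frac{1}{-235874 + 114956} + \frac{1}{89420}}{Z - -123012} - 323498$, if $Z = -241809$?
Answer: $- \frac{207765148453530860429}{642245542332660} \approx -3.235 \cdot 10^{5}$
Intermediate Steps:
$\frac{\frac{1}{-235874 + 114956} + \frac{1}{89420}}{Z - -123012} - 323498 = \frac{\frac{1}{-235874 + 114956} + \frac{1}{89420}}{-241809 - -123012} - 323498 = \frac{\frac{1}{-120918} + \frac{1}{89420}}{-241809 + 123012} - 323498 = \frac{- \frac{1}{120918} + \frac{1}{89420}}{-118797} - 323498 = \frac{15749}{5406243780} \left(- \frac{1}{118797}\right) - 323498 = - \frac{15749}{642245542332660} - 323498 = - \frac{207765148453530860429}{642245542332660}$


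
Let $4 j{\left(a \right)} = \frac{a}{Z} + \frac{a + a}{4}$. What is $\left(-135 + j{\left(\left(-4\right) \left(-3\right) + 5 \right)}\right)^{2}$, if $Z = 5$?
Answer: $\frac{27888961}{1600} \approx 17431.0$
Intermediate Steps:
$j{\left(a \right)} = \frac{7 a}{40}$ ($j{\left(a \right)} = \frac{\frac{a}{5} + \frac{a + a}{4}}{4} = \frac{a \frac{1}{5} + 2 a \frac{1}{4}}{4} = \frac{\frac{a}{5} + \frac{a}{2}}{4} = \frac{\frac{7}{10} a}{4} = \frac{7 a}{40}$)
$\left(-135 + j{\left(\left(-4\right) \left(-3\right) + 5 \right)}\right)^{2} = \left(-135 + \frac{7 \left(\left(-4\right) \left(-3\right) + 5\right)}{40}\right)^{2} = \left(-135 + \frac{7 \left(12 + 5\right)}{40}\right)^{2} = \left(-135 + \frac{7}{40} \cdot 17\right)^{2} = \left(-135 + \frac{119}{40}\right)^{2} = \left(- \frac{5281}{40}\right)^{2} = \frac{27888961}{1600}$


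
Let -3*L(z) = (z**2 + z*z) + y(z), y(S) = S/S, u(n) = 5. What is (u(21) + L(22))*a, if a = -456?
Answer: 145008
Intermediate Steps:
y(S) = 1
L(z) = -1/3 - 2*z**2/3 (L(z) = -((z**2 + z*z) + 1)/3 = -((z**2 + z**2) + 1)/3 = -(2*z**2 + 1)/3 = -(1 + 2*z**2)/3 = -1/3 - 2*z**2/3)
(u(21) + L(22))*a = (5 + (-1/3 - 2/3*22**2))*(-456) = (5 + (-1/3 - 2/3*484))*(-456) = (5 + (-1/3 - 968/3))*(-456) = (5 - 323)*(-456) = -318*(-456) = 145008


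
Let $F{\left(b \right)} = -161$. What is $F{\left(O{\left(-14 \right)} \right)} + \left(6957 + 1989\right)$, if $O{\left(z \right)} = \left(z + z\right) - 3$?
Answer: $8785$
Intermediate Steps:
$O{\left(z \right)} = -3 + 2 z$ ($O{\left(z \right)} = 2 z - 3 = -3 + 2 z$)
$F{\left(O{\left(-14 \right)} \right)} + \left(6957 + 1989\right) = -161 + \left(6957 + 1989\right) = -161 + 8946 = 8785$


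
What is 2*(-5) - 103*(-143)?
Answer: 14719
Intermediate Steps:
2*(-5) - 103*(-143) = -10 + 14729 = 14719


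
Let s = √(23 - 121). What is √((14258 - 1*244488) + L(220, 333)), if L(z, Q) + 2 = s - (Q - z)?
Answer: √(-230345 + 7*I*√2) ≈ 0.01 + 479.94*I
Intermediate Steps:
s = 7*I*√2 (s = √(-98) = 7*I*√2 ≈ 9.8995*I)
L(z, Q) = -2 + z - Q + 7*I*√2 (L(z, Q) = -2 + (7*I*√2 - (Q - z)) = -2 + (7*I*√2 + (z - Q)) = -2 + (z - Q + 7*I*√2) = -2 + z - Q + 7*I*√2)
√((14258 - 1*244488) + L(220, 333)) = √((14258 - 1*244488) + (-2 + 220 - 1*333 + 7*I*√2)) = √((14258 - 244488) + (-2 + 220 - 333 + 7*I*√2)) = √(-230230 + (-115 + 7*I*√2)) = √(-230345 + 7*I*√2)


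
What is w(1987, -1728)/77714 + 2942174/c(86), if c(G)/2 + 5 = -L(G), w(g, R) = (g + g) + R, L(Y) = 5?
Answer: -57162016329/388570 ≈ -1.4711e+5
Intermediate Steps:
w(g, R) = R + 2*g (w(g, R) = 2*g + R = R + 2*g)
c(G) = -20 (c(G) = -10 + 2*(-1*5) = -10 + 2*(-5) = -10 - 10 = -20)
w(1987, -1728)/77714 + 2942174/c(86) = (-1728 + 2*1987)/77714 + 2942174/(-20) = (-1728 + 3974)*(1/77714) + 2942174*(-1/20) = 2246*(1/77714) - 1471087/10 = 1123/38857 - 1471087/10 = -57162016329/388570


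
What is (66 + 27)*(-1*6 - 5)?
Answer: -1023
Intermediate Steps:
(66 + 27)*(-1*6 - 5) = 93*(-6 - 5) = 93*(-11) = -1023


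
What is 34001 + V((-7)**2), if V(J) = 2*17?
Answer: 34035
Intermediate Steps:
V(J) = 34
34001 + V((-7)**2) = 34001 + 34 = 34035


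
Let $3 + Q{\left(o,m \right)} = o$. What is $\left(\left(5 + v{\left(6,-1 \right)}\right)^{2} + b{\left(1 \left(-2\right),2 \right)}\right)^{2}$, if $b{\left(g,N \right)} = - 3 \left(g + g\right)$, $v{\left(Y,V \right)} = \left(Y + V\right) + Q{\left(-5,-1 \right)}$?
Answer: $256$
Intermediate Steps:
$Q{\left(o,m \right)} = -3 + o$
$v{\left(Y,V \right)} = -8 + V + Y$ ($v{\left(Y,V \right)} = \left(Y + V\right) - 8 = \left(V + Y\right) - 8 = -8 + V + Y$)
$b{\left(g,N \right)} = - 6 g$ ($b{\left(g,N \right)} = - 3 \cdot 2 g = - 6 g$)
$\left(\left(5 + v{\left(6,-1 \right)}\right)^{2} + b{\left(1 \left(-2\right),2 \right)}\right)^{2} = \left(\left(5 - 3\right)^{2} - 6 \cdot 1 \left(-2\right)\right)^{2} = \left(\left(5 - 3\right)^{2} - -12\right)^{2} = \left(2^{2} + 12\right)^{2} = \left(4 + 12\right)^{2} = 16^{2} = 256$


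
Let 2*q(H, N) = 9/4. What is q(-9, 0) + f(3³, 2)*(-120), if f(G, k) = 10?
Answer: -9591/8 ≈ -1198.9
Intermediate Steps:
q(H, N) = 9/8 (q(H, N) = (9/4)/2 = (9*(¼))/2 = (½)*(9/4) = 9/8)
q(-9, 0) + f(3³, 2)*(-120) = 9/8 + 10*(-120) = 9/8 - 1200 = -9591/8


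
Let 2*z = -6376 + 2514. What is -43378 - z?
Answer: -41447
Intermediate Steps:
z = -1931 (z = (-6376 + 2514)/2 = (½)*(-3862) = -1931)
-43378 - z = -43378 - 1*(-1931) = -43378 + 1931 = -41447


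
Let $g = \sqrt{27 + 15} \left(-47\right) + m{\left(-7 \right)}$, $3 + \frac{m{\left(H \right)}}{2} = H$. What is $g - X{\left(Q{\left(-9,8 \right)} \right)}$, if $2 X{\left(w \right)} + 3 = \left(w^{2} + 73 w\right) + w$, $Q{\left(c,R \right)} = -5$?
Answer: $154 - 47 \sqrt{42} \approx -150.59$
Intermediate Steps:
$m{\left(H \right)} = -6 + 2 H$
$g = -20 - 47 \sqrt{42}$ ($g = \sqrt{27 + 15} \left(-47\right) + \left(-6 + 2 \left(-7\right)\right) = \sqrt{42} \left(-47\right) - 20 = - 47 \sqrt{42} - 20 = -20 - 47 \sqrt{42} \approx -324.59$)
$X{\left(w \right)} = - \frac{3}{2} + \frac{w^{2}}{2} + 37 w$ ($X{\left(w \right)} = - \frac{3}{2} + \frac{\left(w^{2} + 73 w\right) + w}{2} = - \frac{3}{2} + \frac{w^{2} + 74 w}{2} = - \frac{3}{2} + \left(\frac{w^{2}}{2} + 37 w\right) = - \frac{3}{2} + \frac{w^{2}}{2} + 37 w$)
$g - X{\left(Q{\left(-9,8 \right)} \right)} = \left(-20 - 47 \sqrt{42}\right) - \left(- \frac{3}{2} + \frac{\left(-5\right)^{2}}{2} + 37 \left(-5\right)\right) = \left(-20 - 47 \sqrt{42}\right) - \left(- \frac{3}{2} + \frac{1}{2} \cdot 25 - 185\right) = \left(-20 - 47 \sqrt{42}\right) - \left(- \frac{3}{2} + \frac{25}{2} - 185\right) = \left(-20 - 47 \sqrt{42}\right) - -174 = \left(-20 - 47 \sqrt{42}\right) + 174 = 154 - 47 \sqrt{42}$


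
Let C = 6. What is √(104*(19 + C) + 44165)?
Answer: √46765 ≈ 216.25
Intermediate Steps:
√(104*(19 + C) + 44165) = √(104*(19 + 6) + 44165) = √(104*25 + 44165) = √(2600 + 44165) = √46765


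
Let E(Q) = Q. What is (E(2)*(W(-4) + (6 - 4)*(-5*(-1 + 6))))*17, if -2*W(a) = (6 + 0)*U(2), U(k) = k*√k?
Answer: -1700 - 204*√2 ≈ -1988.5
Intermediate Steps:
U(k) = k^(3/2)
W(a) = -6*√2 (W(a) = -(6 + 0)*2^(3/2)/2 = -3*2*√2 = -6*√2)
(E(2)*(W(-4) + (6 - 4)*(-5*(-1 + 6))))*17 = (2*(-6*√2 + (6 - 4)*(-5*(-1 + 6))))*17 = (2*(-6*√2 + 2*(-5*5)))*17 = (2*(-6*√2 + 2*(-25)))*17 = (2*(-6*√2 - 50))*17 = (2*(-50 - 6*√2))*17 = (-100 - 12*√2)*17 = -1700 - 204*√2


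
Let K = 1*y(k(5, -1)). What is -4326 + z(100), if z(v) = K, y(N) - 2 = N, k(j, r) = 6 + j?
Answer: -4313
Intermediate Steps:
y(N) = 2 + N
K = 13 (K = 1*(2 + (6 + 5)) = 1*(2 + 11) = 1*13 = 13)
z(v) = 13
-4326 + z(100) = -4326 + 13 = -4313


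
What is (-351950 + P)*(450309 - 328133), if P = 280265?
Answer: -8758186560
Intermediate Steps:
(-351950 + P)*(450309 - 328133) = (-351950 + 280265)*(450309 - 328133) = -71685*122176 = -8758186560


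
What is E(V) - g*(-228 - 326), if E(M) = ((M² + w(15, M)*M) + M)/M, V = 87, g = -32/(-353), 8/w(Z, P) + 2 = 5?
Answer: 149200/1059 ≈ 140.89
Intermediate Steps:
w(Z, P) = 8/3 (w(Z, P) = 8/(-2 + 5) = 8/3)
g = 32/353 (g = -32*(-1/353) = 32/353 ≈ 0.090652)
E(M) = (M² + 11*M/3)/M (E(M) = ((M² + 8*M/3) + M)/M = (M² + 11*M/3)/M)
E(V) - g*(-228 - 326) = (11/3 + 87) - 32*(-228 - 326)/353 = 272/3 - 32*(-554)/353 = 272/3 - 1*(-17728/353) = 272/3 + 17728/353 = 149200/1059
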